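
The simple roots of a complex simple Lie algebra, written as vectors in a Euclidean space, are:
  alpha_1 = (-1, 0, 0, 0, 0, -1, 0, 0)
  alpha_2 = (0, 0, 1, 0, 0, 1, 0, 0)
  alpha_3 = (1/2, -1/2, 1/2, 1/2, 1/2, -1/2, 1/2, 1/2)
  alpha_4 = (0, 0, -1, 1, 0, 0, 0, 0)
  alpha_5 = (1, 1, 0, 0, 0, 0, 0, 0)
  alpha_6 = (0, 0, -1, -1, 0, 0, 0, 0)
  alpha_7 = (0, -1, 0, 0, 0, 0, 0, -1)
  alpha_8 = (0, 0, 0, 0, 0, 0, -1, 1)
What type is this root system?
E8

Compute the Cartan integers a_ij = 2(alpha_i, alpha_j)/(alpha_j, alpha_j); the resulting 8x8 Cartan matrix is
[[2, -1, 0, 0, -1, 0, 0, 0], [-1, 2, 0, -1, 0, -1, 0, 0], [0, 0, 2, 0, 0, -1, 0, 0], [0, -1, 0, 2, 0, 0, 0, 0], [-1, 0, 0, 0, 2, 0, -1, 0], [0, -1, -1, 0, 0, 2, 0, 0], [0, 0, 0, 0, -1, 0, 2, -1], [0, 0, 0, 0, 0, 0, -1, 2]].
All simple roots have the same length, so the diagram is simply laced. The associated Dynkin diagram is a chain of 7 nodes with one extra node attached to the third node from one end (E_8), so the type is E_8.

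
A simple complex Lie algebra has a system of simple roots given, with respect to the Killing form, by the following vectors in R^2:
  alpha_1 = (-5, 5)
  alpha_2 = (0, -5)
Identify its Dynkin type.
Compute the Cartan integers a_ij = 2(alpha_i, alpha_j)/(alpha_j, alpha_j); the resulting 2x2 Cartan matrix is
[[2, -2], [-1, 2]].
The roots have two lengths (squared-length ratio 2:1); the short ones are alpha_{2}. The associated Dynkin diagram is a chain of 2 nodes with a double edge at one end; the terminal node there is the unique short simple root (B_2), so the type is B_2 (the algebra so(5)).

B_2 (so(5))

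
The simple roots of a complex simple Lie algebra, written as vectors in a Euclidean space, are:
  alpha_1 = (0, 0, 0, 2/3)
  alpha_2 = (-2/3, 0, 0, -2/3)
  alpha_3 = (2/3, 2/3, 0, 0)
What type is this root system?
Compute the Cartan integers a_ij = 2(alpha_i, alpha_j)/(alpha_j, alpha_j); the resulting 3x3 Cartan matrix is
[[2, -1, 0], [-2, 2, -1], [0, -1, 2]].
The roots have two lengths (squared-length ratio 2:1); the short ones are alpha_{1}. The associated Dynkin diagram is a chain of 3 nodes with a double edge at one end; the terminal node there is the unique short simple root (B_3), so the type is B_3 (the algebra so(7)).

B3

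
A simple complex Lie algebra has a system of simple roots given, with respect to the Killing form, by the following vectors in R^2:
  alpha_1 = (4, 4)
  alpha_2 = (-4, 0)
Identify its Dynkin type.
Compute the Cartan integers a_ij = 2(alpha_i, alpha_j)/(alpha_j, alpha_j); the resulting 2x2 Cartan matrix is
[[2, -2], [-1, 2]].
The roots have two lengths (squared-length ratio 2:1); the short ones are alpha_{2}. The associated Dynkin diagram is a chain of 2 nodes with a double edge at one end; the terminal node there is the unique short simple root (B_2), so the type is B_2 (the algebra so(5)).

B2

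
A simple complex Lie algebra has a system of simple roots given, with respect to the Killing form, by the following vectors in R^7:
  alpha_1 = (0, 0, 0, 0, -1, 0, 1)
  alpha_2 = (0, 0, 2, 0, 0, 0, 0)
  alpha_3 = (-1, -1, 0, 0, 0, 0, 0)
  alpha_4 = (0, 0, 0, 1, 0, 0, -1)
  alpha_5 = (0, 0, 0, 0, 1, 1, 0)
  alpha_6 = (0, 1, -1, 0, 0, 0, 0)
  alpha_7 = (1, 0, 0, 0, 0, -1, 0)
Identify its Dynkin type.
C_7

Compute the Cartan integers a_ij = 2(alpha_i, alpha_j)/(alpha_j, alpha_j); the resulting 7x7 Cartan matrix is
[[2, 0, 0, -1, -1, 0, 0], [0, 2, 0, 0, 0, -2, 0], [0, 0, 2, 0, 0, -1, -1], [-1, 0, 0, 2, 0, 0, 0], [-1, 0, 0, 0, 2, 0, -1], [0, -1, -1, 0, 0, 2, 0], [0, 0, -1, 0, -1, 0, 2]].
The roots have two lengths (squared-length ratio 2:1); the short ones are alpha_{1,3,4,5,6,7}. The associated Dynkin diagram is a chain of 7 nodes with a double edge at one end; the terminal node there is the unique long simple root (C_7), so the type is C_7 (the algebra sp(14)).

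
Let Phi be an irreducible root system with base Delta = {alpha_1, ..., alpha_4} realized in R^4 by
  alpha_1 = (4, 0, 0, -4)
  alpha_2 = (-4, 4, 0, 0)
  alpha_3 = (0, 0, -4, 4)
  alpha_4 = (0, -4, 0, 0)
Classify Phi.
B_4 (so(9))

Compute the Cartan integers a_ij = 2(alpha_i, alpha_j)/(alpha_j, alpha_j); the resulting 4x4 Cartan matrix is
[[2, -1, -1, 0], [-1, 2, 0, -2], [-1, 0, 2, 0], [0, -1, 0, 2]].
The roots have two lengths (squared-length ratio 2:1); the short ones are alpha_{4}. The associated Dynkin diagram is a chain of 4 nodes with a double edge at one end; the terminal node there is the unique short simple root (B_4), so the type is B_4 (the algebra so(9)).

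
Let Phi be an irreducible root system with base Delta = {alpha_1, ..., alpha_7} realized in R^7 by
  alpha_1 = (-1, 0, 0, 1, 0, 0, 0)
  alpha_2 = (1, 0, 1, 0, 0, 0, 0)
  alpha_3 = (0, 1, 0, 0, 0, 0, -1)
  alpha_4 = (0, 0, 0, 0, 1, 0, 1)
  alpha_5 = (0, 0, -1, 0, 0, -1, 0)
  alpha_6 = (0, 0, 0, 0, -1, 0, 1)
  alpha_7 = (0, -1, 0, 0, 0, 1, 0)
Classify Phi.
type D_7

Compute the Cartan integers a_ij = 2(alpha_i, alpha_j)/(alpha_j, alpha_j); the resulting 7x7 Cartan matrix is
[[2, -1, 0, 0, 0, 0, 0], [-1, 2, 0, 0, -1, 0, 0], [0, 0, 2, -1, 0, -1, -1], [0, 0, -1, 2, 0, 0, 0], [0, -1, 0, 0, 2, 0, -1], [0, 0, -1, 0, 0, 2, 0], [0, 0, -1, 0, -1, 0, 2]].
All simple roots have the same length, so the diagram is simply laced. The associated Dynkin diagram is a chain of 5 nodes with a fork of two nodes at one end (D_7), so the type is D_7 (the algebra so(14)).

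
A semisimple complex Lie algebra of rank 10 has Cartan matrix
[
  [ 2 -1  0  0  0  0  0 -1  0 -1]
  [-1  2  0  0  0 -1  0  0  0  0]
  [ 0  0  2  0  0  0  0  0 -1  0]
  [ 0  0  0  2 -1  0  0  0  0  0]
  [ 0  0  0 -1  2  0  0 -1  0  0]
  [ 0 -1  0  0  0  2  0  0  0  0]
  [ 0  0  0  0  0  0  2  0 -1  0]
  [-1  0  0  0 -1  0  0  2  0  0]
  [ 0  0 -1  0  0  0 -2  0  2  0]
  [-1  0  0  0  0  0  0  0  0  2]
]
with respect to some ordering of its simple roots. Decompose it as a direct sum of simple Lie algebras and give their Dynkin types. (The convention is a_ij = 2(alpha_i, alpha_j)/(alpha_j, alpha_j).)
B_3 (so(7)) + E_7

The diagram associated to this matrix has two connected components: the simple roots {alpha_3, alpha_7, alpha_9} form a chain of 3 nodes with a double edge at one end; the terminal node there is the unique short simple root (B_3), and {alpha_1, alpha_2, alpha_4, alpha_5, alpha_6, alpha_8, alpha_10} form a chain of 6 nodes with one extra node attached to the third node from one end (E_7). A semisimple Lie algebra decomposes uniquely as the direct sum of simple ideals, one per connected component of its Dynkin diagram, so g ≅ B_3 ⊕ E_7 (dimension 21 + 133 = 154).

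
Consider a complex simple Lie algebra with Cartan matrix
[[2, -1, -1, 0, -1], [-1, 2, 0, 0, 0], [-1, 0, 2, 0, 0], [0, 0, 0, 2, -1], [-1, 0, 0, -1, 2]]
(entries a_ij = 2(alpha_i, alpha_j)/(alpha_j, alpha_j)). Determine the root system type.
D_5 (so(10))

The matrix has rank 5 with 2's on the diagonal. Reading the off-diagonal entries as Dynkin edges (a single edge where a_ij = a_ji = -1; a double or triple edge where a_ij * a_ji = 2 or 3), the diagram is a chain of 3 nodes with a fork of two nodes at one end (D_5). One simple-root ordering that puts it in standard form is (alpha_4, alpha_5, alpha_1, alpha_2, alpha_3). So the algebra is type D_5, i.e. so(10).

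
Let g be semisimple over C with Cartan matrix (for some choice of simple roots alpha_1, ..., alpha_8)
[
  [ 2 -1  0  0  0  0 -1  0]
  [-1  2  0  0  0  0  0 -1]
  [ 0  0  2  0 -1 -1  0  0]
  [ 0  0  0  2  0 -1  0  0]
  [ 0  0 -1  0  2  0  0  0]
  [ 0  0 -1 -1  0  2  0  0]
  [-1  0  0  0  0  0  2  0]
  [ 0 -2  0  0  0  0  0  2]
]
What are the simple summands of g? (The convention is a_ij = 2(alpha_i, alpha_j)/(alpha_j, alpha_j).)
The diagram associated to this matrix has two connected components: the simple roots {alpha_3, alpha_4, alpha_5, alpha_6} form a chain of 4 nodes with single edges (A_4), and {alpha_1, alpha_2, alpha_7, alpha_8} form a chain of 4 nodes with a double edge at one end; the terminal node there is the unique long simple root (C_4). A semisimple Lie algebra decomposes uniquely as the direct sum of simple ideals, one per connected component of its Dynkin diagram, so g ≅ A_4 ⊕ C_4 (dimension 24 + 36 = 60).

A4 ⊕ C4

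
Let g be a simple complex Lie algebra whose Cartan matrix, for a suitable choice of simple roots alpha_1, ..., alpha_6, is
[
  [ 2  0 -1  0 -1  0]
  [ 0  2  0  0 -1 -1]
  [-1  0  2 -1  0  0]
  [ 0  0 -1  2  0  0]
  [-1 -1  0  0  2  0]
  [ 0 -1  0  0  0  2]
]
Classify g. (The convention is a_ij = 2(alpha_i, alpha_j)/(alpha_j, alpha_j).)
The matrix has rank 6 with 2's on the diagonal. Reading the off-diagonal entries as Dynkin edges (a single edge where a_ij = a_ji = -1; a double or triple edge where a_ij * a_ji = 2 or 3), the diagram is a chain of 6 nodes with single edges (A_6). One simple-root ordering that puts it in standard form is (alpha_6, alpha_2, alpha_5, alpha_1, alpha_3, alpha_4). So the algebra is type A_6, i.e. sl(7).

A_6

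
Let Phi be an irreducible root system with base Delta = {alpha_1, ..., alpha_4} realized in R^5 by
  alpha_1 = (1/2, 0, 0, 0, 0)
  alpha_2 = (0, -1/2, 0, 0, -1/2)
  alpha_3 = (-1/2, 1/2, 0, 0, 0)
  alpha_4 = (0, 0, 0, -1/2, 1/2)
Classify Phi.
Compute the Cartan integers a_ij = 2(alpha_i, alpha_j)/(alpha_j, alpha_j); the resulting 4x4 Cartan matrix is
[[2, 0, -1, 0], [0, 2, -1, -1], [-2, -1, 2, 0], [0, -1, 0, 2]].
The roots have two lengths (squared-length ratio 2:1); the short ones are alpha_{1}. The associated Dynkin diagram is a chain of 4 nodes with a double edge at one end; the terminal node there is the unique short simple root (B_4), so the type is B_4 (the algebra so(9)).

type B_4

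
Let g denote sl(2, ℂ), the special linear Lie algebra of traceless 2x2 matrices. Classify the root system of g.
This is sl(2), which has dimension 2^2 - 1 = 3 and rank 2 - 1 = 1 (a Cartan subalgebra is the diagonal traceless matrices). In the classification of classical Lie algebras, the special linear algebra sl(n+1) has type A_n; here n = 1, so the Dynkin diagram is a chain of 1 nodes with single edges (A_1). Hence the type is A_1.

A1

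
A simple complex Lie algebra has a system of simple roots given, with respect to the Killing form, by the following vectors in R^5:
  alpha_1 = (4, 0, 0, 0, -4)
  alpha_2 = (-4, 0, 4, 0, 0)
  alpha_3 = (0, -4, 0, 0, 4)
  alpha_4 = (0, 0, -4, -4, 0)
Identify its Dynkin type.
Compute the Cartan integers a_ij = 2(alpha_i, alpha_j)/(alpha_j, alpha_j); the resulting 4x4 Cartan matrix is
[[2, -1, -1, 0], [-1, 2, 0, -1], [-1, 0, 2, 0], [0, -1, 0, 2]].
All simple roots have the same length, so the diagram is simply laced. The associated Dynkin diagram is a chain of 4 nodes with single edges (A_4), so the type is A_4 (the algebra sl(5)).

A_4 (sl(5))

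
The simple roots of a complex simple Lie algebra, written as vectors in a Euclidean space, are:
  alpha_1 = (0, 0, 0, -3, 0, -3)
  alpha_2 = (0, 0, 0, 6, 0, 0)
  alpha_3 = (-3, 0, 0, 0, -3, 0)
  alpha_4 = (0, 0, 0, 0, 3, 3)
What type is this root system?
Compute the Cartan integers a_ij = 2(alpha_i, alpha_j)/(alpha_j, alpha_j); the resulting 4x4 Cartan matrix is
[[2, -1, 0, -1], [-2, 2, 0, 0], [0, 0, 2, -1], [-1, 0, -1, 2]].
The roots have two lengths (squared-length ratio 2:1); the short ones are alpha_{1,3,4}. The associated Dynkin diagram is a chain of 4 nodes with a double edge at one end; the terminal node there is the unique long simple root (C_4), so the type is C_4 (the algebra sp(8)).

C_4 (sp(8))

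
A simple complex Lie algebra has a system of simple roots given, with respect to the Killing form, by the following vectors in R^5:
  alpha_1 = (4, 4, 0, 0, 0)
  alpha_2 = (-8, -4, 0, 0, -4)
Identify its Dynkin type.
type G_2

Compute the Cartan integers a_ij = 2(alpha_i, alpha_j)/(alpha_j, alpha_j); the resulting 2x2 Cartan matrix is
[[2, -1], [-3, 2]].
The roots have two lengths (squared-length ratio 3:1); the short ones are alpha_{1}. The associated Dynkin diagram is two nodes joined by a triple edge (G_2), so the type is G_2.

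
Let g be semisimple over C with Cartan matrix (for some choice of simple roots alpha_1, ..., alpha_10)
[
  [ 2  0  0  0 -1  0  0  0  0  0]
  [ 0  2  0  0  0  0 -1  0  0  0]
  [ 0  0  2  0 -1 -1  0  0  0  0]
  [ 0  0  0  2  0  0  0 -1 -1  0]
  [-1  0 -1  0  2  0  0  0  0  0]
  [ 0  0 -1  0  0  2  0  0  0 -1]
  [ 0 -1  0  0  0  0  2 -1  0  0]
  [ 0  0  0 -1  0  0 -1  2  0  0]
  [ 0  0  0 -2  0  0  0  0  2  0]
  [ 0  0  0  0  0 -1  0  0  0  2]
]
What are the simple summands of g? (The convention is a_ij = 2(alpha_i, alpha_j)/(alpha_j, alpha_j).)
The diagram associated to this matrix has two connected components: the simple roots {alpha_1, alpha_3, alpha_5, alpha_6, alpha_10} form a chain of 5 nodes with single edges (A_5), and {alpha_2, alpha_4, alpha_7, alpha_8, alpha_9} form a chain of 5 nodes with a double edge at one end; the terminal node there is the unique long simple root (C_5). A semisimple Lie algebra decomposes uniquely as the direct sum of simple ideals, one per connected component of its Dynkin diagram, so g ≅ A_5 ⊕ C_5 (dimension 35 + 55 = 90).

A_5 (sl(6)) ⊕ C_5 (sp(10))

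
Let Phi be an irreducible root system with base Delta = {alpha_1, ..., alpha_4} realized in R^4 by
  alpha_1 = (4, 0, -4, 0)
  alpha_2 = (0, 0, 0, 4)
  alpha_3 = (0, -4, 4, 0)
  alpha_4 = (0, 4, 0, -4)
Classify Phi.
type B_4

Compute the Cartan integers a_ij = 2(alpha_i, alpha_j)/(alpha_j, alpha_j); the resulting 4x4 Cartan matrix is
[[2, 0, -1, 0], [0, 2, 0, -1], [-1, 0, 2, -1], [0, -2, -1, 2]].
The roots have two lengths (squared-length ratio 2:1); the short ones are alpha_{2}. The associated Dynkin diagram is a chain of 4 nodes with a double edge at one end; the terminal node there is the unique short simple root (B_4), so the type is B_4 (the algebra so(9)).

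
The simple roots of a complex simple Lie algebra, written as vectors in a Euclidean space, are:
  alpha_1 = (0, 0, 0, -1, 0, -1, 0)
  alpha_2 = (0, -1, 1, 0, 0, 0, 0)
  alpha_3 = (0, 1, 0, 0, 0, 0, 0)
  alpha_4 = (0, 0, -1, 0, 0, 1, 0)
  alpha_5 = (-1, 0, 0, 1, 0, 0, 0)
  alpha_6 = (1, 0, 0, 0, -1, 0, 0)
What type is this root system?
Compute the Cartan integers a_ij = 2(alpha_i, alpha_j)/(alpha_j, alpha_j); the resulting 6x6 Cartan matrix is
[[2, 0, 0, -1, -1, 0], [0, 2, -2, -1, 0, 0], [0, -1, 2, 0, 0, 0], [-1, -1, 0, 2, 0, 0], [-1, 0, 0, 0, 2, -1], [0, 0, 0, 0, -1, 2]].
The roots have two lengths (squared-length ratio 2:1); the short ones are alpha_{3}. The associated Dynkin diagram is a chain of 6 nodes with a double edge at one end; the terminal node there is the unique short simple root (B_6), so the type is B_6 (the algebra so(13)).

B_6 (so(13))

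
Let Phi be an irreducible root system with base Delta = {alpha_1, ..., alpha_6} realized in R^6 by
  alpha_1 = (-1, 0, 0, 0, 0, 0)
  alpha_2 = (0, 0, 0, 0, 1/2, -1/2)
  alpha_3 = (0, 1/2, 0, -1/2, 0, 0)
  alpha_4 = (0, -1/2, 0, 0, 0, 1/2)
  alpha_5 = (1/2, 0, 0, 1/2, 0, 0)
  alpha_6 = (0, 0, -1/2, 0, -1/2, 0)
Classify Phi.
Compute the Cartan integers a_ij = 2(alpha_i, alpha_j)/(alpha_j, alpha_j); the resulting 6x6 Cartan matrix is
[[2, 0, 0, 0, -2, 0], [0, 2, 0, -1, 0, -1], [0, 0, 2, -1, -1, 0], [0, -1, -1, 2, 0, 0], [-1, 0, -1, 0, 2, 0], [0, -1, 0, 0, 0, 2]].
The roots have two lengths (squared-length ratio 2:1); the short ones are alpha_{2,3,4,5,6}. The associated Dynkin diagram is a chain of 6 nodes with a double edge at one end; the terminal node there is the unique long simple root (C_6), so the type is C_6 (the algebra sp(12)).

type C_6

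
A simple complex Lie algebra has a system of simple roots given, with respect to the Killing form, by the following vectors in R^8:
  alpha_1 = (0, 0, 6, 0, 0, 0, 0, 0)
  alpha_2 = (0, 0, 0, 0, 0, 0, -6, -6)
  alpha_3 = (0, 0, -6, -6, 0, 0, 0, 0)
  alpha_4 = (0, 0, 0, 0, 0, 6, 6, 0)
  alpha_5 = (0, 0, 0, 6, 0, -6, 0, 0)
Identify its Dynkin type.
Compute the Cartan integers a_ij = 2(alpha_i, alpha_j)/(alpha_j, alpha_j); the resulting 5x5 Cartan matrix is
[[2, 0, -1, 0, 0], [0, 2, 0, -1, 0], [-2, 0, 2, 0, -1], [0, -1, 0, 2, -1], [0, 0, -1, -1, 2]].
The roots have two lengths (squared-length ratio 2:1); the short ones are alpha_{1}. The associated Dynkin diagram is a chain of 5 nodes with a double edge at one end; the terminal node there is the unique short simple root (B_5), so the type is B_5 (the algebra so(11)).

B_5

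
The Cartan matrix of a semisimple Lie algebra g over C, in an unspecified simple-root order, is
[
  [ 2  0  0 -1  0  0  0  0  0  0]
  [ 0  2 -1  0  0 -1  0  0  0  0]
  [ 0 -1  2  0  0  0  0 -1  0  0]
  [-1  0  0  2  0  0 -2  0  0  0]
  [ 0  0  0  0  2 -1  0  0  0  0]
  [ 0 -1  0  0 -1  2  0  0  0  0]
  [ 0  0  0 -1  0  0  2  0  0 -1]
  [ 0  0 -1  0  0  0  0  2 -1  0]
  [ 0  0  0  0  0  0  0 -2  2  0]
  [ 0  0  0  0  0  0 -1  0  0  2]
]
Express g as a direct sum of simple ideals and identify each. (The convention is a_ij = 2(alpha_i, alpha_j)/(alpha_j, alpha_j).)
The diagram associated to this matrix has two connected components: the simple roots {alpha_2, alpha_3, alpha_5, alpha_6, alpha_8, alpha_9} form a chain of 6 nodes with a double edge at one end; the terminal node there is the unique long simple root (C_6), and {alpha_1, alpha_4, alpha_7, alpha_10} form a chain of 4 nodes with a double edge between the middle two (F_4). A semisimple Lie algebra decomposes uniquely as the direct sum of simple ideals, one per connected component of its Dynkin diagram, so g ≅ C_6 ⊕ F_4 (dimension 78 + 52 = 130).

C_6 ⊕ F_4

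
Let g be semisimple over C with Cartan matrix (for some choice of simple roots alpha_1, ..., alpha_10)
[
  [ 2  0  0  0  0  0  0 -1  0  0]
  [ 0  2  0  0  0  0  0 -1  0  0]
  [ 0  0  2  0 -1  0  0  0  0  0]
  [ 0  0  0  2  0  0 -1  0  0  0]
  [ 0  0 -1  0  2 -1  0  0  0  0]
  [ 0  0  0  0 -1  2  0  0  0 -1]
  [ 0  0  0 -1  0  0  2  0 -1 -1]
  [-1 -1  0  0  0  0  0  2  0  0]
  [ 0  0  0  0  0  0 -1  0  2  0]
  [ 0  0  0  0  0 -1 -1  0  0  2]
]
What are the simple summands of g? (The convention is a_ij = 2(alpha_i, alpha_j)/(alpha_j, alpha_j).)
The diagram associated to this matrix has two connected components: the simple roots {alpha_1, alpha_2, alpha_8} form a chain of 3 nodes with single edges (A_3), and {alpha_3, alpha_4, alpha_5, alpha_6, alpha_7, alpha_9, alpha_10} form a chain of 5 nodes with a fork of two nodes at one end (D_7). A semisimple Lie algebra decomposes uniquely as the direct sum of simple ideals, one per connected component of its Dynkin diagram, so g ≅ A_3 ⊕ D_7 (dimension 15 + 91 = 106).

A3 + D7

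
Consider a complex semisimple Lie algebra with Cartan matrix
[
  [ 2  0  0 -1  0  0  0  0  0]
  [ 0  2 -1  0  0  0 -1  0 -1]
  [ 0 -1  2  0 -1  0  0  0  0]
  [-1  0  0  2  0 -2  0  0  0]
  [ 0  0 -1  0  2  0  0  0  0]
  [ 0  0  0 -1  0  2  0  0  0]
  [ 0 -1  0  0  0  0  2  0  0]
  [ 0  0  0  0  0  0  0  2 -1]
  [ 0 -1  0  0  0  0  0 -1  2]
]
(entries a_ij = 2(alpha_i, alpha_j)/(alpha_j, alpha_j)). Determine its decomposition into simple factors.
The diagram associated to this matrix has two connected components: the simple roots {alpha_1, alpha_4, alpha_6} form a chain of 3 nodes with a double edge at one end; the terminal node there is the unique short simple root (B_3), and {alpha_2, alpha_3, alpha_5, alpha_7, alpha_8, alpha_9} form a chain of 5 nodes with one extra node attached to the third node from one end (E_6). A semisimple Lie algebra decomposes uniquely as the direct sum of simple ideals, one per connected component of its Dynkin diagram, so g ≅ B_3 ⊕ E_6 (dimension 21 + 78 = 99).

B_3 (so(7)) ⊕ E_6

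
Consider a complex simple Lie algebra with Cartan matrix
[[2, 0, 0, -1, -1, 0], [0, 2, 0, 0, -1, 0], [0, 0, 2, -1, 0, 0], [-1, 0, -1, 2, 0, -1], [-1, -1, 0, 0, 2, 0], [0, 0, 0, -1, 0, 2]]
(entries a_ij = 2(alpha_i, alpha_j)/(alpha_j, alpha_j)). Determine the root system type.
The matrix has rank 6 with 2's on the diagonal. Reading the off-diagonal entries as Dynkin edges (a single edge where a_ij = a_ji = -1; a double or triple edge where a_ij * a_ji = 2 or 3), the diagram is a chain of 4 nodes with a fork of two nodes at one end (D_6). One simple-root ordering that puts it in standard form is (alpha_2, alpha_5, alpha_1, alpha_4, alpha_6, alpha_3). So the algebra is type D_6, i.e. so(12).

D_6 (so(12))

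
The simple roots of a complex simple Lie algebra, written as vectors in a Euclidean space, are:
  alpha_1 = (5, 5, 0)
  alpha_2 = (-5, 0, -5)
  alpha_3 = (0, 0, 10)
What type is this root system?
type C_3

Compute the Cartan integers a_ij = 2(alpha_i, alpha_j)/(alpha_j, alpha_j); the resulting 3x3 Cartan matrix is
[[2, -1, 0], [-1, 2, -1], [0, -2, 2]].
The roots have two lengths (squared-length ratio 2:1); the short ones are alpha_{1,2}. The associated Dynkin diagram is a chain of 3 nodes with a double edge at one end; the terminal node there is the unique long simple root (C_3), so the type is C_3 (the algebra sp(6)).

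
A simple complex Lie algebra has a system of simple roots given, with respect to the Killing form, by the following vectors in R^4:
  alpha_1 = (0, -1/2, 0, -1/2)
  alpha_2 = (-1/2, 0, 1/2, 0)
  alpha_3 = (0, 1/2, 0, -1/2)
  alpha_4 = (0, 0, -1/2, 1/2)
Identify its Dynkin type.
Compute the Cartan integers a_ij = 2(alpha_i, alpha_j)/(alpha_j, alpha_j); the resulting 4x4 Cartan matrix is
[[2, 0, 0, -1], [0, 2, 0, -1], [0, 0, 2, -1], [-1, -1, -1, 2]].
All simple roots have the same length, so the diagram is simply laced. The associated Dynkin diagram is a chain of 2 nodes with a fork of two nodes at one end (D_4), so the type is D_4 (the algebra so(8)).

type D_4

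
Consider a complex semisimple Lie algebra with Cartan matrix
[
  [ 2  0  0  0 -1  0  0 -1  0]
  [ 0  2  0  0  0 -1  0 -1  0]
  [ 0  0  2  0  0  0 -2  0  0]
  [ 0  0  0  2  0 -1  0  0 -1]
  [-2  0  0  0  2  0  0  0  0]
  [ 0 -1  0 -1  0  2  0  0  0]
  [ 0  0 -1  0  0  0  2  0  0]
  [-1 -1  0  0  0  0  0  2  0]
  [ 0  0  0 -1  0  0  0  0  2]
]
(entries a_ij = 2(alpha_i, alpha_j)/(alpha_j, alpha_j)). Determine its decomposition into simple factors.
B_2 (so(5)) ⊕ C_7 (sp(14))

The diagram associated to this matrix has two connected components: the simple roots {alpha_3, alpha_7} form a chain of 2 nodes with a double edge at one end; the terminal node there is the unique short simple root (B_2), and {alpha_1, alpha_2, alpha_4, alpha_5, alpha_6, alpha_8, alpha_9} form a chain of 7 nodes with a double edge at one end; the terminal node there is the unique long simple root (C_7). A semisimple Lie algebra decomposes uniquely as the direct sum of simple ideals, one per connected component of its Dynkin diagram, so g ≅ B_2 ⊕ C_7 (dimension 10 + 105 = 115).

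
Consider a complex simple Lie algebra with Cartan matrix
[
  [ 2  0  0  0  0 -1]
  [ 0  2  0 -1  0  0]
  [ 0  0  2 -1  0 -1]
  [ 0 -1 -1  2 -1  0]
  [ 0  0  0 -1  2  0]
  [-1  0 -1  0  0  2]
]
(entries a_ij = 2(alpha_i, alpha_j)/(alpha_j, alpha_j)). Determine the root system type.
D_6

The matrix has rank 6 with 2's on the diagonal. Reading the off-diagonal entries as Dynkin edges (a single edge where a_ij = a_ji = -1; a double or triple edge where a_ij * a_ji = 2 or 3), the diagram is a chain of 4 nodes with a fork of two nodes at one end (D_6). One simple-root ordering that puts it in standard form is (alpha_1, alpha_6, alpha_3, alpha_4, alpha_2, alpha_5). So the algebra is type D_6, i.e. so(12).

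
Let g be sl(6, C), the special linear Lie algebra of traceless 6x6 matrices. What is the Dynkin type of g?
This is sl(6), which has dimension 6^2 - 1 = 35 and rank 6 - 1 = 5 (a Cartan subalgebra is the diagonal traceless matrices). In the classification of classical Lie algebras, the special linear algebra sl(n+1) has type A_n; here n = 5, so the Dynkin diagram is a chain of 5 nodes with single edges (A_5). Hence the type is A_5.

A_5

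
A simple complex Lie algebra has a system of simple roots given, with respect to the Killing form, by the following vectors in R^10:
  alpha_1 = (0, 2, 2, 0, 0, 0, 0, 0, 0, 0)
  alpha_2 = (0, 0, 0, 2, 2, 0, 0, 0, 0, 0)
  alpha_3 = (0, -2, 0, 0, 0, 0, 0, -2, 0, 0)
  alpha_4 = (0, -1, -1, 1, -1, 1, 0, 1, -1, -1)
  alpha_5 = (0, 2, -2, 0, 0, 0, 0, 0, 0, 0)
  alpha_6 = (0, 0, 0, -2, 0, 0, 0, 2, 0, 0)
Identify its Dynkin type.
Compute the Cartan integers a_ij = 2(alpha_i, alpha_j)/(alpha_j, alpha_j); the resulting 6x6 Cartan matrix is
[[2, 0, -1, -1, 0, 0], [0, 2, 0, 0, 0, -1], [-1, 0, 2, 0, -1, -1], [-1, 0, 0, 2, 0, 0], [0, 0, -1, 0, 2, 0], [0, -1, -1, 0, 0, 2]].
All simple roots have the same length, so the diagram is simply laced. The associated Dynkin diagram is a chain of 5 nodes with one extra node attached to the third node from one end (E_6), so the type is E_6.

E_6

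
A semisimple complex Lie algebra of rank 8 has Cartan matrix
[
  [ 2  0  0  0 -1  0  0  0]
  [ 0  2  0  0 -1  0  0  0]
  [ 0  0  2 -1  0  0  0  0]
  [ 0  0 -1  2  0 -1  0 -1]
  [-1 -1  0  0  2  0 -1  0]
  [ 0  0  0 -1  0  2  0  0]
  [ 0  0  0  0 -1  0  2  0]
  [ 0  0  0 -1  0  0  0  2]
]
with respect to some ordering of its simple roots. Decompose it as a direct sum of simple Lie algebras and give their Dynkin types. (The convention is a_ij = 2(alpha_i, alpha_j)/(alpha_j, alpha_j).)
The diagram associated to this matrix has two connected components: the simple roots {alpha_3, alpha_4, alpha_6, alpha_8} form a chain of 2 nodes with a fork of two nodes at one end (D_4), and {alpha_1, alpha_2, alpha_5, alpha_7} form a chain of 2 nodes with a fork of two nodes at one end (D_4). A semisimple Lie algebra decomposes uniquely as the direct sum of simple ideals, one per connected component of its Dynkin diagram, so g ≅ D_4 ⊕ D_4 (dimension 28 + 28 = 56).

D4 ⊕ D4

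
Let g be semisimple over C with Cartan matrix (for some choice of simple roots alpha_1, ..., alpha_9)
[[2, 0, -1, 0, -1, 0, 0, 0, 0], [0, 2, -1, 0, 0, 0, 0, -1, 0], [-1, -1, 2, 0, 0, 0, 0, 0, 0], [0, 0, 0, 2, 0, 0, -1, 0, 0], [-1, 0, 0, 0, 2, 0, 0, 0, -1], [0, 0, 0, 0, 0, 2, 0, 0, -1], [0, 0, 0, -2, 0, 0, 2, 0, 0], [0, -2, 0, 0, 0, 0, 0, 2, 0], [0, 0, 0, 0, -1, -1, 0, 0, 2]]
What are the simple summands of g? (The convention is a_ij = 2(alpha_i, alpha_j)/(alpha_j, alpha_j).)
B_2 (so(5)) ⊕ C_7 (sp(14))

The diagram associated to this matrix has two connected components: the simple roots {alpha_4, alpha_7} form a chain of 2 nodes with a double edge at one end; the terminal node there is the unique short simple root (B_2), and {alpha_1, alpha_2, alpha_3, alpha_5, alpha_6, alpha_8, alpha_9} form a chain of 7 nodes with a double edge at one end; the terminal node there is the unique long simple root (C_7). A semisimple Lie algebra decomposes uniquely as the direct sum of simple ideals, one per connected component of its Dynkin diagram, so g ≅ B_2 ⊕ C_7 (dimension 10 + 105 = 115).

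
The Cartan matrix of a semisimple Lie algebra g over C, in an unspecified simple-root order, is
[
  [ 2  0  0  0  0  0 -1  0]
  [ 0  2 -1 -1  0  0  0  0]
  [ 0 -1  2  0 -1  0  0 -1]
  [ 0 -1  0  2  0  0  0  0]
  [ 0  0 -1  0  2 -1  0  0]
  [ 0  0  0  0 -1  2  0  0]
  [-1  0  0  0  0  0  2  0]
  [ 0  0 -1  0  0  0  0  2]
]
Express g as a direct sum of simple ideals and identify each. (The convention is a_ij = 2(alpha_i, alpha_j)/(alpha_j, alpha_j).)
The diagram associated to this matrix has two connected components: the simple roots {alpha_1, alpha_7} form a chain of 2 nodes with single edges (A_2), and {alpha_2, alpha_3, alpha_4, alpha_5, alpha_6, alpha_8} form a chain of 5 nodes with one extra node attached to the third node from one end (E_6). A semisimple Lie algebra decomposes uniquely as the direct sum of simple ideals, one per connected component of its Dynkin diagram, so g ≅ A_2 ⊕ E_6 (dimension 8 + 78 = 86).

A2 + E6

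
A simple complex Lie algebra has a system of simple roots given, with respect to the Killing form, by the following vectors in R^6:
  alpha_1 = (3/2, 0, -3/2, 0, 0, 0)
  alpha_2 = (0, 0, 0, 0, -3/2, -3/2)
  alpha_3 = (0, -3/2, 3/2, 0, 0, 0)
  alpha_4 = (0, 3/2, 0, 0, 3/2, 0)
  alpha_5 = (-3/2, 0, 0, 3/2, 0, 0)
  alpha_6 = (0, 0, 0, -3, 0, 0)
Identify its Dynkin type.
Compute the Cartan integers a_ij = 2(alpha_i, alpha_j)/(alpha_j, alpha_j); the resulting 6x6 Cartan matrix is
[[2, 0, -1, 0, -1, 0], [0, 2, 0, -1, 0, 0], [-1, 0, 2, -1, 0, 0], [0, -1, -1, 2, 0, 0], [-1, 0, 0, 0, 2, -1], [0, 0, 0, 0, -2, 2]].
The roots have two lengths (squared-length ratio 2:1); the short ones are alpha_{1,2,3,4,5}. The associated Dynkin diagram is a chain of 6 nodes with a double edge at one end; the terminal node there is the unique long simple root (C_6), so the type is C_6 (the algebra sp(12)).

C_6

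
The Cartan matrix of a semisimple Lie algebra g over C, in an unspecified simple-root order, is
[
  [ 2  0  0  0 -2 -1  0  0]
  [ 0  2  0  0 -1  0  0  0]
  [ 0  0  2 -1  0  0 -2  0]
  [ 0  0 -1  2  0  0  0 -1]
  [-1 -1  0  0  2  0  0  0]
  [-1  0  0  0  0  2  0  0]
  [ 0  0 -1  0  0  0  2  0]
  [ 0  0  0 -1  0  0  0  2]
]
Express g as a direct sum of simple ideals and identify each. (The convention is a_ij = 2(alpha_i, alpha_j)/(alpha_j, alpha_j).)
The diagram associated to this matrix has two connected components: the simple roots {alpha_3, alpha_4, alpha_7, alpha_8} form a chain of 4 nodes with a double edge at one end; the terminal node there is the unique short simple root (B_4), and {alpha_1, alpha_2, alpha_5, alpha_6} form a chain of 4 nodes with a double edge between the middle two (F_4). A semisimple Lie algebra decomposes uniquely as the direct sum of simple ideals, one per connected component of its Dynkin diagram, so g ≅ B_4 ⊕ F_4 (dimension 36 + 52 = 88).

B_4 (so(9)) + F_4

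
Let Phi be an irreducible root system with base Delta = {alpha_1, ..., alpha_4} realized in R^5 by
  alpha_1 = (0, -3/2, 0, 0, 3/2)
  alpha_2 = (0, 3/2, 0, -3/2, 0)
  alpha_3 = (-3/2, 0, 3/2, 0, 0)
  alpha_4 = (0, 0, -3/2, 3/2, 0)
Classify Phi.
Compute the Cartan integers a_ij = 2(alpha_i, alpha_j)/(alpha_j, alpha_j); the resulting 4x4 Cartan matrix is
[[2, -1, 0, 0], [-1, 2, 0, -1], [0, 0, 2, -1], [0, -1, -1, 2]].
All simple roots have the same length, so the diagram is simply laced. The associated Dynkin diagram is a chain of 4 nodes with single edges (A_4), so the type is A_4 (the algebra sl(5)).

A_4 (sl(5))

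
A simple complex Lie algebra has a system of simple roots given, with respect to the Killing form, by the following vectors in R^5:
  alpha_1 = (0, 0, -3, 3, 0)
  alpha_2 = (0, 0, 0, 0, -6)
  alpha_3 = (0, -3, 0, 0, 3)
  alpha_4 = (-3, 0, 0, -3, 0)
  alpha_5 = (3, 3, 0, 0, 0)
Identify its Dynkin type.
Compute the Cartan integers a_ij = 2(alpha_i, alpha_j)/(alpha_j, alpha_j); the resulting 5x5 Cartan matrix is
[[2, 0, 0, -1, 0], [0, 2, -2, 0, 0], [0, -1, 2, 0, -1], [-1, 0, 0, 2, -1], [0, 0, -1, -1, 2]].
The roots have two lengths (squared-length ratio 2:1); the short ones are alpha_{1,3,4,5}. The associated Dynkin diagram is a chain of 5 nodes with a double edge at one end; the terminal node there is the unique long simple root (C_5), so the type is C_5 (the algebra sp(10)).

C5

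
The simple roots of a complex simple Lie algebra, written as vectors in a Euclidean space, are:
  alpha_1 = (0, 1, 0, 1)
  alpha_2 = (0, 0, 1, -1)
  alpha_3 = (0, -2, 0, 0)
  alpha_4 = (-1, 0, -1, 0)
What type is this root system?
C4

Compute the Cartan integers a_ij = 2(alpha_i, alpha_j)/(alpha_j, alpha_j); the resulting 4x4 Cartan matrix is
[[2, -1, -1, 0], [-1, 2, 0, -1], [-2, 0, 2, 0], [0, -1, 0, 2]].
The roots have two lengths (squared-length ratio 2:1); the short ones are alpha_{1,2,4}. The associated Dynkin diagram is a chain of 4 nodes with a double edge at one end; the terminal node there is the unique long simple root (C_4), so the type is C_4 (the algebra sp(8)).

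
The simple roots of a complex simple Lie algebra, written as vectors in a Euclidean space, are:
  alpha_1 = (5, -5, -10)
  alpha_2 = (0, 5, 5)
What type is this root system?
G_2

Compute the Cartan integers a_ij = 2(alpha_i, alpha_j)/(alpha_j, alpha_j); the resulting 2x2 Cartan matrix is
[[2, -3], [-1, 2]].
The roots have two lengths (squared-length ratio 3:1); the short ones are alpha_{2}. The associated Dynkin diagram is two nodes joined by a triple edge (G_2), so the type is G_2.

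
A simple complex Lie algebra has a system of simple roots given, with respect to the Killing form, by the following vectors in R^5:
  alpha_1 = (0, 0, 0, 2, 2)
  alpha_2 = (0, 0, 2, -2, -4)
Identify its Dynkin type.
Compute the Cartan integers a_ij = 2(alpha_i, alpha_j)/(alpha_j, alpha_j); the resulting 2x2 Cartan matrix is
[[2, -1], [-3, 2]].
The roots have two lengths (squared-length ratio 3:1); the short ones are alpha_{1}. The associated Dynkin diagram is two nodes joined by a triple edge (G_2), so the type is G_2.

G_2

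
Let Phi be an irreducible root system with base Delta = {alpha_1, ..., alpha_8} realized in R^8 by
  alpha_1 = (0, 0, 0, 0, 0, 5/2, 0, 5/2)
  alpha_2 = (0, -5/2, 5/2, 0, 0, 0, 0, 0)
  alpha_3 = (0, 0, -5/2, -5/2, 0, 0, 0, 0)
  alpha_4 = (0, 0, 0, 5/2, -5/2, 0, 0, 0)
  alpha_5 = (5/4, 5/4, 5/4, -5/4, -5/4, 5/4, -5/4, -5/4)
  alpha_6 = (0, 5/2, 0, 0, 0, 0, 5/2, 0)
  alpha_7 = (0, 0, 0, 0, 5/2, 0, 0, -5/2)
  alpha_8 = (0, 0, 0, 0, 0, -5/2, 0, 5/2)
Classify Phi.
Compute the Cartan integers a_ij = 2(alpha_i, alpha_j)/(alpha_j, alpha_j); the resulting 8x8 Cartan matrix is
[[2, 0, 0, 0, 0, 0, -1, 0], [0, 2, -1, 0, 0, -1, 0, 0], [0, -1, 2, -1, 0, 0, 0, 0], [0, 0, -1, 2, 0, 0, -1, 0], [0, 0, 0, 0, 2, 0, 0, -1], [0, -1, 0, 0, 0, 2, 0, 0], [-1, 0, 0, -1, 0, 0, 2, -1], [0, 0, 0, 0, -1, 0, -1, 2]].
All simple roots have the same length, so the diagram is simply laced. The associated Dynkin diagram is a chain of 7 nodes with one extra node attached to the third node from one end (E_8), so the type is E_8.

E_8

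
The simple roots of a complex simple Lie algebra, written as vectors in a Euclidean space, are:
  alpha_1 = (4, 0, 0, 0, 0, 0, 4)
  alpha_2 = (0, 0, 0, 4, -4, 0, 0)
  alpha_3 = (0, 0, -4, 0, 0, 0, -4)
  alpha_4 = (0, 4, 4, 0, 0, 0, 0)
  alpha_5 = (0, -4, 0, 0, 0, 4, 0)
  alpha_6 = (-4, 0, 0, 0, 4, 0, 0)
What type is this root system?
Compute the Cartan integers a_ij = 2(alpha_i, alpha_j)/(alpha_j, alpha_j); the resulting 6x6 Cartan matrix is
[[2, 0, -1, 0, 0, -1], [0, 2, 0, 0, 0, -1], [-1, 0, 2, -1, 0, 0], [0, 0, -1, 2, -1, 0], [0, 0, 0, -1, 2, 0], [-1, -1, 0, 0, 0, 2]].
All simple roots have the same length, so the diagram is simply laced. The associated Dynkin diagram is a chain of 6 nodes with single edges (A_6), so the type is A_6 (the algebra sl(7)).

A6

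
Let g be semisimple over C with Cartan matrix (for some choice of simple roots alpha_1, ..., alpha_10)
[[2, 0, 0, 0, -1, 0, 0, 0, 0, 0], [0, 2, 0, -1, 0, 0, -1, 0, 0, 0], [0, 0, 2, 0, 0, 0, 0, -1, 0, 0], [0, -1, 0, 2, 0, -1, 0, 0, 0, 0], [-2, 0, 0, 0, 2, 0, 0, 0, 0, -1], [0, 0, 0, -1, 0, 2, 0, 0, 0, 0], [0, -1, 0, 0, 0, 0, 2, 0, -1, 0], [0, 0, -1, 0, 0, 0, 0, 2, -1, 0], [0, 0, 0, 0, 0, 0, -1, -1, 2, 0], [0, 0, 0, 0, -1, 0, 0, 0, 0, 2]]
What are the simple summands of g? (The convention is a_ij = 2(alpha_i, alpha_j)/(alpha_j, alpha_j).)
A_7 (sl(8)) + B_3 (so(7))

The diagram associated to this matrix has two connected components: the simple roots {alpha_2, alpha_3, alpha_4, alpha_6, alpha_7, alpha_8, alpha_9} form a chain of 7 nodes with single edges (A_7), and {alpha_1, alpha_5, alpha_10} form a chain of 3 nodes with a double edge at one end; the terminal node there is the unique short simple root (B_3). A semisimple Lie algebra decomposes uniquely as the direct sum of simple ideals, one per connected component of its Dynkin diagram, so g ≅ A_7 ⊕ B_3 (dimension 63 + 21 = 84).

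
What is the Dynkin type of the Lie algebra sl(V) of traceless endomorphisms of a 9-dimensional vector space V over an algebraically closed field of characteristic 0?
This is sl(9), which has dimension 9^2 - 1 = 80 and rank 9 - 1 = 8 (a Cartan subalgebra is the diagonal traceless matrices). In the classification of classical Lie algebras, the special linear algebra sl(n+1) has type A_n; here n = 8, so the Dynkin diagram is a chain of 8 nodes with single edges (A_8). Hence the type is A_8.

A8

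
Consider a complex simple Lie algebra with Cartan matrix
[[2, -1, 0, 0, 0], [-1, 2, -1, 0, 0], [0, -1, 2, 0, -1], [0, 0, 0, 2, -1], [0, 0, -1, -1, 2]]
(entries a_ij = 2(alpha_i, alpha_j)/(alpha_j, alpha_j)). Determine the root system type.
The matrix has rank 5 with 2's on the diagonal. Reading the off-diagonal entries as Dynkin edges (a single edge where a_ij = a_ji = -1; a double or triple edge where a_ij * a_ji = 2 or 3), the diagram is a chain of 5 nodes with single edges (A_5). One simple-root ordering that puts it in standard form is (alpha_4, alpha_5, alpha_3, alpha_2, alpha_1). So the algebra is type A_5, i.e. sl(6).

A_5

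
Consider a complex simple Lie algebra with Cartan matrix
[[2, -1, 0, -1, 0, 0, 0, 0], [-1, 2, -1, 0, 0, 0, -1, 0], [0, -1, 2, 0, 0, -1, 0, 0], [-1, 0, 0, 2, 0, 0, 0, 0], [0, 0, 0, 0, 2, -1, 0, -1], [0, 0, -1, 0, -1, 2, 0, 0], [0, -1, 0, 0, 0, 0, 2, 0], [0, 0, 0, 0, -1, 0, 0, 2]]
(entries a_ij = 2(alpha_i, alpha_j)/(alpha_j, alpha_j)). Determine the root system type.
E8

The matrix has rank 8 with 2's on the diagonal. Reading the off-diagonal entries as Dynkin edges (a single edge where a_ij = a_ji = -1; a double or triple edge where a_ij * a_ji = 2 or 3), the diagram is a chain of 7 nodes with one extra node attached to the third node from one end (E_8). One simple-root ordering that puts it in standard form is (alpha_4, alpha_7, alpha_1, alpha_2, alpha_3, alpha_6, alpha_5, alpha_8). So the algebra is type E_8.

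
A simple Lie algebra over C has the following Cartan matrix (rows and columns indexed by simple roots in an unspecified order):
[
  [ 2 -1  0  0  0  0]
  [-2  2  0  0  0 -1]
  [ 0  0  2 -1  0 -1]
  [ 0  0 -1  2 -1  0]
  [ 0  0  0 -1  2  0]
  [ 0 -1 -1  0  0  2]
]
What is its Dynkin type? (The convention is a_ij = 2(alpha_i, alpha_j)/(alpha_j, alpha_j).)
The matrix has rank 6 with 2's on the diagonal. Reading the off-diagonal entries as Dynkin edges (a single edge where a_ij = a_ji = -1; a double or triple edge where a_ij * a_ji = 2 or 3), the diagram is a chain of 6 nodes with a double edge at one end; the terminal node there is the unique short simple root (B_6). One simple-root ordering that puts it in standard form is (alpha_5, alpha_4, alpha_3, alpha_6, alpha_2, alpha_1). So the algebra is type B_6, i.e. so(13).

type B_6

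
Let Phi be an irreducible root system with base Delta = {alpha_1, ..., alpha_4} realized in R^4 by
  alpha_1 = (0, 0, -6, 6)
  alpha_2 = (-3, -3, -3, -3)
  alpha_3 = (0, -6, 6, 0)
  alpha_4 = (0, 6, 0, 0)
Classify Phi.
F_4

Compute the Cartan integers a_ij = 2(alpha_i, alpha_j)/(alpha_j, alpha_j); the resulting 4x4 Cartan matrix is
[[2, 0, -1, 0], [0, 2, 0, -1], [-1, 0, 2, -2], [0, -1, -1, 2]].
The roots have two lengths (squared-length ratio 2:1); the short ones are alpha_{2,4}. The associated Dynkin diagram is a chain of 4 nodes with a double edge between the middle two (F_4), so the type is F_4.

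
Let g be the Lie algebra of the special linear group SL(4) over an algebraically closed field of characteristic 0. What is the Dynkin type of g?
A_3

This is sl(4), which has dimension 4^2 - 1 = 15 and rank 4 - 1 = 3 (a Cartan subalgebra is the diagonal traceless matrices). In the classification of classical Lie algebras, the special linear algebra sl(n+1) has type A_n; here n = 3, so the Dynkin diagram is a chain of 3 nodes with single edges (A_3). Hence the type is A_3.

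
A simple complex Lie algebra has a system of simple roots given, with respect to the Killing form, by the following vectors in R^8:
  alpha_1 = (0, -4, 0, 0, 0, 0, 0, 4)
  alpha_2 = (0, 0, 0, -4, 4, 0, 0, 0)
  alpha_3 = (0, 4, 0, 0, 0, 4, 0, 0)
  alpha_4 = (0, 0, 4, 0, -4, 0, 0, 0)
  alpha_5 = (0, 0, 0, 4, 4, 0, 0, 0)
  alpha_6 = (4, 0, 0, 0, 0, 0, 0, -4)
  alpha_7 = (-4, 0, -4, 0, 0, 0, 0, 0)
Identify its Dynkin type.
Compute the Cartan integers a_ij = 2(alpha_i, alpha_j)/(alpha_j, alpha_j); the resulting 7x7 Cartan matrix is
[[2, 0, -1, 0, 0, -1, 0], [0, 2, 0, -1, 0, 0, 0], [-1, 0, 2, 0, 0, 0, 0], [0, -1, 0, 2, -1, 0, -1], [0, 0, 0, -1, 2, 0, 0], [-1, 0, 0, 0, 0, 2, -1], [0, 0, 0, -1, 0, -1, 2]].
All simple roots have the same length, so the diagram is simply laced. The associated Dynkin diagram is a chain of 5 nodes with a fork of two nodes at one end (D_7), so the type is D_7 (the algebra so(14)).

D_7 (so(14))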